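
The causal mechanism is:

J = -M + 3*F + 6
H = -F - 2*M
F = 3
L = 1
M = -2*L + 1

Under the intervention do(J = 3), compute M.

do(J=3) replaces the equation J = -M + 3*F + 6 with the constant J = 3.
M is not downstream of the intervention, so its value is determined by the original equations.
M = -2*L + 1  [with L=1]  = -1

-1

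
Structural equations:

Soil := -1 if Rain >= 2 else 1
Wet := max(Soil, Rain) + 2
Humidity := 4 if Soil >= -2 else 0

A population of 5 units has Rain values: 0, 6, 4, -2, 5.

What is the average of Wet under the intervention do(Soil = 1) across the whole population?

5.4

Under do(Soil=1), Soil's equation is replaced by Soil=1 for every unit. Per-unit Wet: 3, 8, 6, 3, 7. Mean = 5.4.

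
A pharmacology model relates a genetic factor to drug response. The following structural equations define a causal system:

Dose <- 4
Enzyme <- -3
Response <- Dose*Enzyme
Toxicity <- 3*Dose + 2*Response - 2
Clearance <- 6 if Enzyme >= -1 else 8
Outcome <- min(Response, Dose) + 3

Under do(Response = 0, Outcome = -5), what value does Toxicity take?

Setting Response = 0, Outcome = -5 by intervention discards those variables' equations.
Toxicity = 3*Dose + 2*Response - 2  [with Dose=4, Response=0]  = 10

10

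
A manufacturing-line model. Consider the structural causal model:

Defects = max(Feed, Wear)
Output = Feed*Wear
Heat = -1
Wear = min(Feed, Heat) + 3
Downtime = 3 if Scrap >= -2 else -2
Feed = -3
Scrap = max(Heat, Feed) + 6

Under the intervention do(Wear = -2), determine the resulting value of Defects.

The intervention breaks the incoming arrows to Wear: Wear = min(Feed, Heat) + 3 no longer applies, and Wear = -2.
Defects = max(Feed, Wear)  [with Feed=-3, Wear=-2]  = -2

-2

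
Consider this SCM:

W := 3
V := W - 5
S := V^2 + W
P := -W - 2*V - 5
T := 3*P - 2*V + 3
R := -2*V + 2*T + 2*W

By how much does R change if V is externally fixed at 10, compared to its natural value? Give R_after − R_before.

-216

Under do(V=10), the mechanism V := W - 5 is discarded; V is fixed at 10.
P = -W - 2*V - 5  [with W=3, V=10]  = -28
T = 3*P - 2*V + 3  [with P=-28, V=10]  = -101
R = -2*V + 2*T + 2*W  [with V=10, T=-101, W=3]  = -216
Without intervention: V = W - 5  [with W=3]  = -2; P = -W - 2*V - 5  [with W=3, V=-2]  = -4; T = 3*P - 2*V + 3  [with P=-4, V=-2]  = -5; R = -2*V + 2*T + 2*W  [with V=-2, T=-5, W=3]  = 0.
Change = -216 − 0 = -216.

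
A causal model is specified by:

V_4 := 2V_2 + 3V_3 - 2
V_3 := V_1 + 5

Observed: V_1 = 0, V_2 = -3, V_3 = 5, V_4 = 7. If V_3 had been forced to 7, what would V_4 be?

13

The intervention breaks the incoming arrows to V_3: V_3 := V_1 + 5 no longer applies, and V_3 = 7.
V_4 = 2V_2 + 3V_3 - 2  [with V_2=-3, V_3=7]  = 13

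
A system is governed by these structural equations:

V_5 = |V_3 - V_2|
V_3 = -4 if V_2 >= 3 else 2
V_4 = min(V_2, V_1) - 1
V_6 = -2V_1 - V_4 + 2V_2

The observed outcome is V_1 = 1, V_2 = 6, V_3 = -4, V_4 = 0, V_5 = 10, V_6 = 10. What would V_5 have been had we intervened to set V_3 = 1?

do(V_3=1) replaces the equation V_3 = -4 if V_2 >= 3 else 2 with the constant V_3 = 1.
V_5 = |V_3 - V_2|  [with V_3=1, V_2=6]  = 5

5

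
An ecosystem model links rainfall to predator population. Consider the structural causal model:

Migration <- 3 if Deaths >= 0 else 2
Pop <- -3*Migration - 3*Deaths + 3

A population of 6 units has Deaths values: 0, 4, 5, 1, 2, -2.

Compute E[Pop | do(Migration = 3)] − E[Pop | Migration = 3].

The intervention sets Migration=3 in all 6 units regardless of Deaths. Recomputing Pop per unit gives -6, -18, -21, -9, -12, 0; average -11.
Conditioning on Migration=3 selects the 5 unit(s) with Deaths ∈ {0, 4, 5, 1, 2}. Their Pop values: -6, -18, -21, -9, -12. Mean = -13.2.
Difference = -11 − (-13.2) = 2.2.

2.2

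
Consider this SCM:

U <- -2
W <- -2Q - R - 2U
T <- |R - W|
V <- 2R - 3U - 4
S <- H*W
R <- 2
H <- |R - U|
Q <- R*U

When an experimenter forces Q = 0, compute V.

The intervention breaks the incoming arrows to Q: Q <- R*U no longer applies, and Q = 0.
Since V is not a descendant of the intervened variable, it is unaffected.
V = 2R - 3U - 4  [with R=2, U=-2]  = 6

6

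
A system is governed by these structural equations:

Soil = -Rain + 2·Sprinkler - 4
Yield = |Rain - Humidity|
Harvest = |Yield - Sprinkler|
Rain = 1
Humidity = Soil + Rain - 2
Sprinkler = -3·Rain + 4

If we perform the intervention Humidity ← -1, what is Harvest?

Under do(Humidity=-1), the mechanism Humidity = Soil + Rain - 2 is discarded; Humidity is fixed at -1.
Sprinkler = -3·Rain + 4  [with Rain=1]  = 1
Yield = |Rain - Humidity|  [with Rain=1, Humidity=-1]  = 2
Harvest = |Yield - Sprinkler|  [with Yield=2, Sprinkler=1]  = 1

1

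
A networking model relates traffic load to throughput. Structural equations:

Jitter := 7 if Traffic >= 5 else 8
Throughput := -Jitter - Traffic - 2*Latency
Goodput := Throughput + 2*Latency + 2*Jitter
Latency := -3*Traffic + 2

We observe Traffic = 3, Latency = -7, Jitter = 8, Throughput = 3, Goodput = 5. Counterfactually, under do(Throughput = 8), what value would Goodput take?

Intervening sets Throughput = 8 and removes its equation (Throughput := -Jitter - Traffic - 2*Latency).
Latency = -3*Traffic + 2  [with Traffic=3]  = -7
Jitter = 7 if Traffic >= 5 else 8  [with Traffic=3]  = 8
Goodput = Throughput + 2*Latency + 2*Jitter  [with Throughput=8, Latency=-7, Jitter=8]  = 10

10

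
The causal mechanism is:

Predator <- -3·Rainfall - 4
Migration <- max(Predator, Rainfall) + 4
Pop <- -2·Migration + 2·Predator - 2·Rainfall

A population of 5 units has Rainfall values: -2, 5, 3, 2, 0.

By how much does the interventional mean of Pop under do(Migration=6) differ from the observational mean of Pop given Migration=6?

-12.8

Under do(Migration=6), Migration's equation is replaced by Migration=6 for every unit. Per-unit Pop: -4, -60, -44, -36, -20. Mean = -32.8.
Conditioning on Migration=6 selects the 2 unit(s) with Rainfall ∈ {-2, 2}. Their Pop values: -4, -36. Mean = -20.
Difference = -32.8 − (-20) = -12.8.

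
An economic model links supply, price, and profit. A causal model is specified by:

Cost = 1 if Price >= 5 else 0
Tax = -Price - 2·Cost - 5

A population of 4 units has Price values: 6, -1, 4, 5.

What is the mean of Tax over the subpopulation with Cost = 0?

-6.5

Conditioning on Cost=0 selects the 2 unit(s) with Price ∈ {-1, 4}. Their Tax values: -4, -9. Mean = -6.5.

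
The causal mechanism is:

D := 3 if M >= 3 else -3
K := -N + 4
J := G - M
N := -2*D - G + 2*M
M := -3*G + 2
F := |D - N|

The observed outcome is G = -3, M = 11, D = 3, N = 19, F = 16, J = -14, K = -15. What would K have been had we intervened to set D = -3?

-27

The intervention breaks the incoming arrows to D: D := 3 if M >= 3 else -3 no longer applies, and D = -3.
M = -3*G + 2  [with G=-3]  = 11
N = -2*D - G + 2*M  [with D=-3, G=-3, M=11]  = 31
K = -N + 4  [with N=31]  = -27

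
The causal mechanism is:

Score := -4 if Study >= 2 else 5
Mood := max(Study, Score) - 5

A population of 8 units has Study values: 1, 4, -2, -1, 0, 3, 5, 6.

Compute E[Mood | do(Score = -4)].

Every unit gets Score=-4 under the intervention. Mood values become -4, -1, -7, -6, -5, -2, 0, 1; E[Mood|do(Score=-4)] = -3.

-3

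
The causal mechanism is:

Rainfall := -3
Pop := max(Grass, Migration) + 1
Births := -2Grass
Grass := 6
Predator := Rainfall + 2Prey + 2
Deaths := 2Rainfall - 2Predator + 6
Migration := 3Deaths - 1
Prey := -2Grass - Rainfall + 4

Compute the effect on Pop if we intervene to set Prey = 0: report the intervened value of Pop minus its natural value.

-59

The intervention breaks the incoming arrows to Prey: Prey := -2Grass - Rainfall + 4 no longer applies, and Prey = 0.
Predator = Rainfall + 2Prey + 2  [with Rainfall=-3, Prey=0]  = -1
Deaths = 2Rainfall - 2Predator + 6  [with Rainfall=-3, Predator=-1]  = 2
Migration = 3Deaths - 1  [with Deaths=2]  = 5
Pop = max(Grass, Migration) + 1  [with Grass=6, Migration=5]  = 7
Without intervention: Prey = -2Grass - Rainfall + 4  [with Grass=6, Rainfall=-3]  = -5; Predator = Rainfall + 2Prey + 2  [with Rainfall=-3, Prey=-5]  = -11; Deaths = 2Rainfall - 2Predator + 6  [with Rainfall=-3, Predator=-11]  = 22; Migration = 3Deaths - 1  [with Deaths=22]  = 65; Pop = max(Grass, Migration) + 1  [with Grass=6, Migration=65]  = 66.
Change = 7 − 66 = -59.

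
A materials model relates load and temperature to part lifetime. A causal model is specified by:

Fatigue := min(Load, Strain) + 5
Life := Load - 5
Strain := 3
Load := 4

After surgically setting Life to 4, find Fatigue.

8

Under do(Life=4), the mechanism Life := Load - 5 is discarded; Life is fixed at 4.
Since Fatigue is not a descendant of the intervened variable, it is unaffected.
Fatigue = min(Load, Strain) + 5  [with Load=4, Strain=3]  = 8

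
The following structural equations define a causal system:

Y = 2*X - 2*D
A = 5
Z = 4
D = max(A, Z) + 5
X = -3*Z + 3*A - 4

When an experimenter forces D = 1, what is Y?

-4

Intervening sets D = 1 and removes its equation (D = max(A, Z) + 5).
X = -3*Z + 3*A - 4  [with Z=4, A=5]  = -1
Y = 2*X - 2*D  [with X=-1, D=1]  = -4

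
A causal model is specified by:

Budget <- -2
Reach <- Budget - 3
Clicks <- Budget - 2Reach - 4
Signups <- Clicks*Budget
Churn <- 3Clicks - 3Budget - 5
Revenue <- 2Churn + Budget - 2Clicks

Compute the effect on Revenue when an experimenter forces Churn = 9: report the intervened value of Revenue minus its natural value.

The intervention breaks the incoming arrows to Churn: Churn <- 3Clicks - 3Budget - 5 no longer applies, and Churn = 9.
Reach = Budget - 3  [with Budget=-2]  = -5
Clicks = Budget - 2Reach - 4  [with Budget=-2, Reach=-5]  = 4
Revenue = 2Churn + Budget - 2Clicks  [with Churn=9, Budget=-2, Clicks=4]  = 8
Without intervention: Reach = Budget - 3  [with Budget=-2]  = -5; Clicks = Budget - 2Reach - 4  [with Budget=-2, Reach=-5]  = 4; Churn = 3Clicks - 3Budget - 5  [with Clicks=4, Budget=-2]  = 13; Revenue = 2Churn + Budget - 2Clicks  [with Churn=13, Budget=-2, Clicks=4]  = 16.
Change = 8 − 16 = -8.

-8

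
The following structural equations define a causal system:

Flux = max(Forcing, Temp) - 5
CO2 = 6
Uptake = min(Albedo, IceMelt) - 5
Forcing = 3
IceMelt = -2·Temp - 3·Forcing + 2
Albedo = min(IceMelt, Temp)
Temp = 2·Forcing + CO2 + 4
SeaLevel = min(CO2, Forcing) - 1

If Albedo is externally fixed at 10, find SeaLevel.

The intervention breaks the incoming arrows to Albedo: Albedo = min(IceMelt, Temp) no longer applies, and Albedo = 10.
Since SeaLevel is not a descendant of the intervened variable, it is unaffected.
SeaLevel = min(CO2, Forcing) - 1  [with CO2=6, Forcing=3]  = 2

2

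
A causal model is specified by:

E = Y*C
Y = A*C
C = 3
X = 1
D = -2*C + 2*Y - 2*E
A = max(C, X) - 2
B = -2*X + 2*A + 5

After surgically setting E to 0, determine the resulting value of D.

Intervening sets E = 0 and removes its equation (E = Y*C).
A = max(C, X) - 2  [with C=3, X=1]  = 1
Y = A*C  [with A=1, C=3]  = 3
D = -2*C + 2*Y - 2*E  [with C=3, Y=3, E=0]  = 0

0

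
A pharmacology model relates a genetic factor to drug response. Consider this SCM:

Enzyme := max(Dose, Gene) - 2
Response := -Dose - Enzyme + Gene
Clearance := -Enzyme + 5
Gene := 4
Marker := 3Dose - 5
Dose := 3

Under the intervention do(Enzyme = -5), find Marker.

4

The intervention breaks the incoming arrows to Enzyme: Enzyme := max(Dose, Gene) - 2 no longer applies, and Enzyme = -5.
Marker is not downstream of the intervention, so its value is determined by the original equations.
Marker = 3Dose - 5  [with Dose=3]  = 4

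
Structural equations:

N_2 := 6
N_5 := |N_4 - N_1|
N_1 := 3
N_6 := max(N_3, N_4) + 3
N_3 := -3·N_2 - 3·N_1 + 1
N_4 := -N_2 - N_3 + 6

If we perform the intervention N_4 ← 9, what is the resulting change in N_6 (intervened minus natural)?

-17

Under do(N_4=9), the mechanism N_4 := -N_2 - N_3 + 6 is discarded; N_4 is fixed at 9.
N_3 = -3·N_2 - 3·N_1 + 1  [with N_2=6, N_1=3]  = -26
N_6 = max(N_3, N_4) + 3  [with N_3=-26, N_4=9]  = 12
Without intervention: N_3 = -3·N_2 - 3·N_1 + 1  [with N_2=6, N_1=3]  = -26; N_4 = -N_2 - N_3 + 6  [with N_2=6, N_3=-26]  = 26; N_6 = max(N_3, N_4) + 3  [with N_3=-26, N_4=26]  = 29.
Change = 12 − 29 = -17.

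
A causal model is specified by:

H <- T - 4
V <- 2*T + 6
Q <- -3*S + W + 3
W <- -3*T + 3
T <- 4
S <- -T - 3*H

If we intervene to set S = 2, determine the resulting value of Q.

The intervention breaks the incoming arrows to S: S <- -T - 3*H no longer applies, and S = 2.
W = -3*T + 3  [with T=4]  = -9
Q = -3*S + W + 3  [with S=2, W=-9]  = -12

-12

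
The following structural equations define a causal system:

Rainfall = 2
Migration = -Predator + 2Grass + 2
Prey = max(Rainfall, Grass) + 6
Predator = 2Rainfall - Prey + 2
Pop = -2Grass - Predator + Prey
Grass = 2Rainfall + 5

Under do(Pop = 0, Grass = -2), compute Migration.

The joint intervention fixes Pop = 0, Grass = -2, removing each variable's own equation.
Prey = max(Rainfall, Grass) + 6  [with Rainfall=2, Grass=-2]  = 8
Predator = 2Rainfall - Prey + 2  [with Rainfall=2, Prey=8]  = -2
Migration = -Predator + 2Grass + 2  [with Predator=-2, Grass=-2]  = 0

0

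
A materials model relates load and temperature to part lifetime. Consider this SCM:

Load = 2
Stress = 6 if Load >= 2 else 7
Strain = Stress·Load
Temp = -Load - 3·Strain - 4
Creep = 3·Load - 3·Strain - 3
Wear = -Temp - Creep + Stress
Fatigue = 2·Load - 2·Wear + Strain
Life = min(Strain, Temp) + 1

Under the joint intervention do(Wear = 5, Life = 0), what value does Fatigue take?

Under do(Wear = 5, Life = 0), each intervened variable's structural equation is replaced by its fixed value.
Stress = 6 if Load >= 2 else 7  [with Load=2]  = 6
Strain = Stress·Load  [with Stress=6, Load=2]  = 12
Fatigue = 2·Load - 2·Wear + Strain  [with Load=2, Wear=5, Strain=12]  = 6

6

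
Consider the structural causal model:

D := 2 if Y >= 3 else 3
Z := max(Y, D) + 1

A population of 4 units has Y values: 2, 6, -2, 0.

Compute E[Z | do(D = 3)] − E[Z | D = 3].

Under do(D=3), D's equation is replaced by D=3 for every unit. Per-unit Z: 4, 7, 4, 4. Mean = 4.75.
E[Z|D=3] averages over only the 3 units with D=3 (Y = 2, -2, 0): Z = 4, 4, 4, mean 4.
Difference = 4.75 − 4 = 0.75.

0.75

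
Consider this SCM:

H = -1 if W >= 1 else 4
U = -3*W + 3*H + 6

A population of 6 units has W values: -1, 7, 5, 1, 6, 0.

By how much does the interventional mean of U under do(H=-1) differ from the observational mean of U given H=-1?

5.25

The intervention sets H=-1 in all 6 units regardless of W. Recomputing U per unit gives 6, -18, -12, 0, -15, 3; average -6.
Conditioning on H=-1 selects the 4 unit(s) with W ∈ {7, 5, 1, 6}. Their U values: -18, -12, 0, -15. Mean = -11.25.
Difference = -6 − (-11.25) = 5.25.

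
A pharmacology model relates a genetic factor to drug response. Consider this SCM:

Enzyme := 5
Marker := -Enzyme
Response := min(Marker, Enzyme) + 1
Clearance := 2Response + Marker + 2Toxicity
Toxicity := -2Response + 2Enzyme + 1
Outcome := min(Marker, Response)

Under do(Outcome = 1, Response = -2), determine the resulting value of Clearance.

Under do(Outcome = 1, Response = -2), each intervened variable's structural equation is replaced by its fixed value.
Marker = -Enzyme  [with Enzyme=5]  = -5
Toxicity = -2Response + 2Enzyme + 1  [with Response=-2, Enzyme=5]  = 15
Clearance = 2Response + Marker + 2Toxicity  [with Response=-2, Marker=-5, Toxicity=15]  = 21

21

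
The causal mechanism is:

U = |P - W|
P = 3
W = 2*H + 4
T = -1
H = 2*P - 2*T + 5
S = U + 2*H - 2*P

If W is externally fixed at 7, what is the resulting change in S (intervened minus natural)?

Under do(W=7), the mechanism W = 2*H + 4 is discarded; W is fixed at 7.
H = 2*P - 2*T + 5  [with P=3, T=-1]  = 13
U = |P - W|  [with P=3, W=7]  = 4
S = U + 2*H - 2*P  [with U=4, H=13, P=3]  = 24
Without intervention: H = 2*P - 2*T + 5  [with P=3, T=-1]  = 13; W = 2*H + 4  [with H=13]  = 30; U = |P - W|  [with P=3, W=30]  = 27; S = U + 2*H - 2*P  [with U=27, H=13, P=3]  = 47.
Change = 24 − 47 = -23.

-23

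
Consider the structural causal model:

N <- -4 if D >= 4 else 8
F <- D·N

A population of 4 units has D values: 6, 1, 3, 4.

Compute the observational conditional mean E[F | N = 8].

E[F|N=8] averages over only the 2 units with N=8 (D = 1, 3): F = 8, 24, mean 16.

16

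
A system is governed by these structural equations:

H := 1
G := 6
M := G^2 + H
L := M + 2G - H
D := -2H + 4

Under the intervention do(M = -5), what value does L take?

6

The intervention breaks the incoming arrows to M: M := G^2 + H no longer applies, and M = -5.
L = M + 2G - H  [with M=-5, G=6, H=1]  = 6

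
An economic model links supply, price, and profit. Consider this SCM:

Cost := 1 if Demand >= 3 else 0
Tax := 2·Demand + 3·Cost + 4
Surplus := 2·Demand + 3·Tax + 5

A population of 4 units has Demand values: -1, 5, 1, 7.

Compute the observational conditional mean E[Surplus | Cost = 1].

74

Conditioning on Cost=1 selects the 2 unit(s) with Demand ∈ {5, 7}. Their Surplus values: 66, 82. Mean = 74.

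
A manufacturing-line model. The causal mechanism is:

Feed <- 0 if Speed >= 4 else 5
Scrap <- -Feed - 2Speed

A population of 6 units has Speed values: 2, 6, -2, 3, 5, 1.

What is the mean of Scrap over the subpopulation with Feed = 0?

Observing Feed=0 restricts to units where Feed's equation naturally yields 0: Speed ∈ {6, 5}. In that subpopulation Scrap = -12, -10, mean -11.

-11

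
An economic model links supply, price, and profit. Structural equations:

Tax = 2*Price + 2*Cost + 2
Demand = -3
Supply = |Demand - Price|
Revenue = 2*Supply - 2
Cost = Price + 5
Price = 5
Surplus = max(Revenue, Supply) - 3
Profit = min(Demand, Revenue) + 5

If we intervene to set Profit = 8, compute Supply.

Intervening sets Profit = 8 and removes its equation (Profit = min(Demand, Revenue) + 5).
Supply is not downstream of the intervention, so its value is determined by the original equations.
Supply = |Demand - Price|  [with Demand=-3, Price=5]  = 8

8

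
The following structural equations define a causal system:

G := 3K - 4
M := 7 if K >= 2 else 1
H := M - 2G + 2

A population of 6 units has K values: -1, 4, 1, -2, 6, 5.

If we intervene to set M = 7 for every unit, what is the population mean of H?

4

do(M=7) breaks M's dependence on K. With M=7 fixed, H across the units is 23, -7, 11, 29, -19, -13, mean 4.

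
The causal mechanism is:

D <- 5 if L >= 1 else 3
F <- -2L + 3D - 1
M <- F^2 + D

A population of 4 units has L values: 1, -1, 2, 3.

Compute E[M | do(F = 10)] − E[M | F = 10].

do(F=10) breaks F's dependence on L. With F=10 fixed, M across the units is 105, 103, 105, 105, mean 104.5.
Observing F=10 restricts to units where F's equation naturally yields 10: L ∈ {-1, 2}. In that subpopulation M = 103, 105, mean 104.
Difference = 104.5 − 104 = 0.5.

0.5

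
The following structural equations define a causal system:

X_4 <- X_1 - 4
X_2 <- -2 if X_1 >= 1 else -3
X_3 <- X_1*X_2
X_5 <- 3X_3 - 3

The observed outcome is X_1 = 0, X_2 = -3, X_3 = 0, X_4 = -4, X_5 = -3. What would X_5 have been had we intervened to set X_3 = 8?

21

do(X_3=8) replaces the equation X_3 <- X_1*X_2 with the constant X_3 = 8.
X_5 = 3X_3 - 3  [with X_3=8]  = 21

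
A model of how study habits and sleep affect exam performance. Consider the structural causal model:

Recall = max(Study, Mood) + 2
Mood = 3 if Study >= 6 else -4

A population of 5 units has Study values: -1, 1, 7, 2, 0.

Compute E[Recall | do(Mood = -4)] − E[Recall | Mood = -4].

Every unit gets Mood=-4 under the intervention. Recall values become 1, 3, 9, 4, 2; E[Recall|do(Mood=-4)] = 3.8.
Conditioning on Mood=-4 selects the 4 unit(s) with Study ∈ {-1, 1, 2, 0}. Their Recall values: 1, 3, 4, 2. Mean = 2.5.
Difference = 3.8 − 2.5 = 1.3.

1.3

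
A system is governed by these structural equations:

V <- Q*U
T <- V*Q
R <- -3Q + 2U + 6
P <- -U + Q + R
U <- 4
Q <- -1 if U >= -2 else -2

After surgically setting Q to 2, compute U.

Under do(Q=2), the mechanism Q <- -1 if U >= -2 else -2 is discarded; Q is fixed at 2.
U is not downstream of the intervention, so its value is determined by the original equations.

4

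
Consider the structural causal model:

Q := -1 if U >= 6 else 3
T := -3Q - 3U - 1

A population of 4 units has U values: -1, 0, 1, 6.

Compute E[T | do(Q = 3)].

The intervention sets Q=3 in all 4 units regardless of U. Recomputing T per unit gives -7, -10, -13, -28; average -14.5.

-14.5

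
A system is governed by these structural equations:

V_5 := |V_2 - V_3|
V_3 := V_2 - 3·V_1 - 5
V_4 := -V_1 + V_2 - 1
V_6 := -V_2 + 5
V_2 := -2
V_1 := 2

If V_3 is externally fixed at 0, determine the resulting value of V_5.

2

do(V_3=0) replaces the equation V_3 := V_2 - 3·V_1 - 5 with the constant V_3 = 0.
V_5 = |V_2 - V_3|  [with V_2=-2, V_3=0]  = 2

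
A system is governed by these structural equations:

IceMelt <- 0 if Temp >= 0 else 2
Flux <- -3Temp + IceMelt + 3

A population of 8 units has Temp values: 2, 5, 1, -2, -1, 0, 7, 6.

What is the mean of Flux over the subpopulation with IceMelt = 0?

-7.5

Conditioning on IceMelt=0 selects the 6 unit(s) with Temp ∈ {2, 5, 1, 0, 7, 6}. Their Flux values: -3, -12, 0, 3, -18, -15. Mean = -7.5.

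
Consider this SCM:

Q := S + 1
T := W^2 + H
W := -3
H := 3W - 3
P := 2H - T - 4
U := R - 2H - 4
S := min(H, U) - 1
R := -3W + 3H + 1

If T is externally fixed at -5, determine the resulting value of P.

Under do(T=-5), the mechanism T := W^2 + H is discarded; T is fixed at -5.
H = 3W - 3  [with W=-3]  = -12
P = 2H - T - 4  [with H=-12, T=-5]  = -23

-23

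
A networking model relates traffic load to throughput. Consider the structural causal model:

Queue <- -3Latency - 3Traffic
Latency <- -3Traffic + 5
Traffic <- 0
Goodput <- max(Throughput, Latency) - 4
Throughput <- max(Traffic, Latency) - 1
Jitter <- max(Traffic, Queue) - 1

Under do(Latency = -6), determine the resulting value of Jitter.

Under do(Latency=-6), the mechanism Latency <- -3Traffic + 5 is discarded; Latency is fixed at -6.
Queue = -3Latency - 3Traffic  [with Latency=-6, Traffic=0]  = 18
Jitter = max(Traffic, Queue) - 1  [with Traffic=0, Queue=18]  = 17

17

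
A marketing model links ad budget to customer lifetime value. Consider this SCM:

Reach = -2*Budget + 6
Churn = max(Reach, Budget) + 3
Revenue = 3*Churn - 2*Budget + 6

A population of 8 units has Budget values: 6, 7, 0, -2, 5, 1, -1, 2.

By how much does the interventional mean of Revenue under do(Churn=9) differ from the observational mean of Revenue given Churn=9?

do(Churn=9) breaks Churn's dependence on Budget. With Churn=9 fixed, Revenue across the units is 21, 19, 33, 37, 23, 31, 35, 29, mean 28.5.
Observing Churn=9 restricts to units where Churn's equation naturally yields 9: Budget ∈ {6, 0}. In that subpopulation Revenue = 21, 33, mean 27.
Difference = 28.5 − 27 = 1.5.

1.5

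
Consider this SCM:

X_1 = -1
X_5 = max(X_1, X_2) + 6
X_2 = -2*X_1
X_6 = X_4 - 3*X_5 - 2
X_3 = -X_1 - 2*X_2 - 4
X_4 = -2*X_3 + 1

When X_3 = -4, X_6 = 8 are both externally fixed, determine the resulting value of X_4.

9

Setting X_3 = -4, X_6 = 8 by intervention discards those variables' equations.
X_4 = -2*X_3 + 1  [with X_3=-4]  = 9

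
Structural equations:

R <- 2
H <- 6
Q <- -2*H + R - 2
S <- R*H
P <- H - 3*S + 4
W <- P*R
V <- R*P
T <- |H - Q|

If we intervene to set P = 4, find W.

The intervention breaks the incoming arrows to P: P <- H - 3*S + 4 no longer applies, and P = 4.
W = P*R  [with P=4, R=2]  = 8

8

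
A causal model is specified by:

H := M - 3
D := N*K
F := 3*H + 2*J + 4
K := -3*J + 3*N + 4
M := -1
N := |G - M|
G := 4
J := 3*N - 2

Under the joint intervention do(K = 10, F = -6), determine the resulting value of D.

50

Under do(K = 10, F = -6), each intervened variable's structural equation is replaced by its fixed value.
N = |G - M|  [with G=4, M=-1]  = 5
D = N*K  [with N=5, K=10]  = 50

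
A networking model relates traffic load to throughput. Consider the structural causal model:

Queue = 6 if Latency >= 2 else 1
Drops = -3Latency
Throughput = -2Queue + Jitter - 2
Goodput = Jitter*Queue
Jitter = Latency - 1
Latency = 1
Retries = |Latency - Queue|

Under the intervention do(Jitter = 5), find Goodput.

Under do(Jitter=5), the mechanism Jitter = Latency - 1 is discarded; Jitter is fixed at 5.
Queue = 6 if Latency >= 2 else 1  [with Latency=1]  = 1
Goodput = Jitter*Queue  [with Jitter=5, Queue=1]  = 5

5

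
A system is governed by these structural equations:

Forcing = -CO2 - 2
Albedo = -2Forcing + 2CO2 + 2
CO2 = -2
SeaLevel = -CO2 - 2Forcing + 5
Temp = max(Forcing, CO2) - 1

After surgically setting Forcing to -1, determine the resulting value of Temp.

The intervention breaks the incoming arrows to Forcing: Forcing = -CO2 - 2 no longer applies, and Forcing = -1.
Temp = max(Forcing, CO2) - 1  [with Forcing=-1, CO2=-2]  = -2

-2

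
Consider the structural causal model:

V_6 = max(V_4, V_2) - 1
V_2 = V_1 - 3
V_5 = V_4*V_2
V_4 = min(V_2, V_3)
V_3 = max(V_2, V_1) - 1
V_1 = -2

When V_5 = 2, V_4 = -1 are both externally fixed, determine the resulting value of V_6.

Setting V_5 = 2, V_4 = -1 by intervention discards those variables' equations.
V_2 = V_1 - 3  [with V_1=-2]  = -5
V_6 = max(V_4, V_2) - 1  [with V_4=-1, V_2=-5]  = -2

-2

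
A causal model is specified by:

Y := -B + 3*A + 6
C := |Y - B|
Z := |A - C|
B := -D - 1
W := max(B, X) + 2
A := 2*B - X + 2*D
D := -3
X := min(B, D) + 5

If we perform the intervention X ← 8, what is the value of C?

The intervention breaks the incoming arrows to X: X := min(B, D) + 5 no longer applies, and X = 8.
B = -D - 1  [with D=-3]  = 2
A = 2*B - X + 2*D  [with B=2, X=8, D=-3]  = -10
Y = -B + 3*A + 6  [with B=2, A=-10]  = -26
C = |Y - B|  [with Y=-26, B=2]  = 28

28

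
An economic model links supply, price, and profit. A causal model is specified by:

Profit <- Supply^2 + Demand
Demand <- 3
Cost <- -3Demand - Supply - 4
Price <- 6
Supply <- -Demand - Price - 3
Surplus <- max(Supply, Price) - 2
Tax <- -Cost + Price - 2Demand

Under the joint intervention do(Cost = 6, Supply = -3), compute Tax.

-6

The joint intervention fixes Cost = 6, Supply = -3, removing each variable's own equation.
Tax = -Cost + Price - 2Demand  [with Cost=6, Price=6, Demand=3]  = -6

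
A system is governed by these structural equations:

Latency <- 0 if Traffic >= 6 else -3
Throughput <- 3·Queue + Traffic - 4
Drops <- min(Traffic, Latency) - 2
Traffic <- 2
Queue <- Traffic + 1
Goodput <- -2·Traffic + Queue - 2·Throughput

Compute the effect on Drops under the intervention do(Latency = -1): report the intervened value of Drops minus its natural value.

2

Under do(Latency=-1), the mechanism Latency <- 0 if Traffic >= 6 else -3 is discarded; Latency is fixed at -1.
Drops = min(Traffic, Latency) - 2  [with Traffic=2, Latency=-1]  = -3
Without intervention: Latency = 0 if Traffic >= 6 else -3  [with Traffic=2]  = -3; Drops = min(Traffic, Latency) - 2  [with Traffic=2, Latency=-3]  = -5.
Change = -3 − (-5) = 2.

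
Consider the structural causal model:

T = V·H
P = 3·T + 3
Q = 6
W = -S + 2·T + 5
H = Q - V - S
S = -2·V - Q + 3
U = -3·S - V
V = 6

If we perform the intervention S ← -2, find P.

39

The intervention breaks the incoming arrows to S: S = -2·V - Q + 3 no longer applies, and S = -2.
H = Q - V - S  [with Q=6, V=6, S=-2]  = 2
T = V·H  [with V=6, H=2]  = 12
P = 3·T + 3  [with T=12]  = 39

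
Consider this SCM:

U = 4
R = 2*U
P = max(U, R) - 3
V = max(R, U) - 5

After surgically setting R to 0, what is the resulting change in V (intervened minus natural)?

Under do(R=0), the mechanism R = 2*U is discarded; R is fixed at 0.
V = max(R, U) - 5  [with R=0, U=4]  = -1
Without intervention: R = 2*U  [with U=4]  = 8; V = max(R, U) - 5  [with R=8, U=4]  = 3.
Change = -1 − 3 = -4.

-4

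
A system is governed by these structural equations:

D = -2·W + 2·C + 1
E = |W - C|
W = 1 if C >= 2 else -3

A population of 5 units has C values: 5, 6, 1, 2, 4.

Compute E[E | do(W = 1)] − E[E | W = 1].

Every unit gets W=1 under the intervention. E values become 4, 5, 0, 1, 3; E[E|do(W=1)] = 2.6.
Observing W=1 restricts to units where W's equation naturally yields 1: C ∈ {5, 6, 2, 4}. In that subpopulation E = 4, 5, 1, 3, mean 3.25.
Difference = 2.6 − 3.25 = -0.65.

-0.65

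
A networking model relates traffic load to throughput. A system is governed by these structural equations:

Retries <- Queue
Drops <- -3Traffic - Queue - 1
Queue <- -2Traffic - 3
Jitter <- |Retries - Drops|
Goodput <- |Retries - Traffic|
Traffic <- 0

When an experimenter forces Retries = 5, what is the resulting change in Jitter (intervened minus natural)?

Intervening sets Retries = 5 and removes its equation (Retries <- Queue).
Queue = -2Traffic - 3  [with Traffic=0]  = -3
Drops = -3Traffic - Queue - 1  [with Traffic=0, Queue=-3]  = 2
Jitter = |Retries - Drops|  [with Retries=5, Drops=2]  = 3
Without intervention: Queue = -2Traffic - 3  [with Traffic=0]  = -3; Drops = -3Traffic - Queue - 1  [with Traffic=0, Queue=-3]  = 2; Retries = Queue  [with Queue=-3]  = -3; Jitter = |Retries - Drops|  [with Retries=-3, Drops=2]  = 5.
Change = 3 − 5 = -2.

-2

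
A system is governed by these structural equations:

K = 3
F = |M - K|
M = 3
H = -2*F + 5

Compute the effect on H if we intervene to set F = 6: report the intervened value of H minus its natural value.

-12

The intervention breaks the incoming arrows to F: F = |M - K| no longer applies, and F = 6.
H = -2*F + 5  [with F=6]  = -7
Without intervention: F = |M - K|  [with M=3, K=3]  = 0; H = -2*F + 5  [with F=0]  = 5.
Change = -7 − 5 = -12.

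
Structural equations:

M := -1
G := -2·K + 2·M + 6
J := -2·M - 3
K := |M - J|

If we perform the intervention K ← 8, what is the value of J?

Under do(K=8), the mechanism K := |M - J| is discarded; K is fixed at 8.
Since J is not a descendant of the intervened variable, it is unaffected.
J = -2·M - 3  [with M=-1]  = -1

-1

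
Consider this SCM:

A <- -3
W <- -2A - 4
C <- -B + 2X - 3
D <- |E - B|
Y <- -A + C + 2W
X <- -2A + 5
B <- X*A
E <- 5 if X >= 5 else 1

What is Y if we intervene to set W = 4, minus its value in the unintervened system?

The intervention breaks the incoming arrows to W: W <- -2A - 4 no longer applies, and W = 4.
X = -2A + 5  [with A=-3]  = 11
B = X*A  [with X=11, A=-3]  = -33
C = -B + 2X - 3  [with B=-33, X=11]  = 52
Y = -A + C + 2W  [with A=-3, C=52, W=4]  = 63
Without intervention: X = -2A + 5  [with A=-3]  = 11; B = X*A  [with X=11, A=-3]  = -33; C = -B + 2X - 3  [with B=-33, X=11]  = 52; W = -2A - 4  [with A=-3]  = 2; Y = -A + C + 2W  [with A=-3, C=52, W=2]  = 59.
Change = 63 − 59 = 4.

4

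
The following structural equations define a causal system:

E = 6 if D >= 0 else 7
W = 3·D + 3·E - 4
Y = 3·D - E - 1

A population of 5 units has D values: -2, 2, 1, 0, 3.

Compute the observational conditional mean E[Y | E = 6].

-2.5

Observing E=6 restricts to units where E's equation naturally yields 6: D ∈ {2, 1, 0, 3}. In that subpopulation Y = -1, -4, -7, 2, mean -2.5.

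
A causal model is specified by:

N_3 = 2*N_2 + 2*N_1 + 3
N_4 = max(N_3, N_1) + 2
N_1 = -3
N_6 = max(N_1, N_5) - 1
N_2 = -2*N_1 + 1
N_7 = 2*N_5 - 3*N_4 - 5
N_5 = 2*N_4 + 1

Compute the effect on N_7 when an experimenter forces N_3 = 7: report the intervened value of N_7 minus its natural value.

-4

The intervention breaks the incoming arrows to N_3: N_3 = 2*N_2 + 2*N_1 + 3 no longer applies, and N_3 = 7.
N_4 = max(N_3, N_1) + 2  [with N_3=7, N_1=-3]  = 9
N_5 = 2*N_4 + 1  [with N_4=9]  = 19
N_7 = 2*N_5 - 3*N_4 - 5  [with N_5=19, N_4=9]  = 6
Without intervention: N_2 = -2*N_1 + 1  [with N_1=-3]  = 7; N_3 = 2*N_2 + 2*N_1 + 3  [with N_2=7, N_1=-3]  = 11; N_4 = max(N_3, N_1) + 2  [with N_3=11, N_1=-3]  = 13; N_5 = 2*N_4 + 1  [with N_4=13]  = 27; N_7 = 2*N_5 - 3*N_4 - 5  [with N_5=27, N_4=13]  = 10.
Change = 6 − 10 = -4.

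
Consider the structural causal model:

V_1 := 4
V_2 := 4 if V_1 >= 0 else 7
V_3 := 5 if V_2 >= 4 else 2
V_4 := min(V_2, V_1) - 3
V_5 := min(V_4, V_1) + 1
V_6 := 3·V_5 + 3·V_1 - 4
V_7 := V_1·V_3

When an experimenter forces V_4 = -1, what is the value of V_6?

Under do(V_4=-1), the mechanism V_4 := min(V_2, V_1) - 3 is discarded; V_4 is fixed at -1.
V_5 = min(V_4, V_1) + 1  [with V_4=-1, V_1=4]  = 0
V_6 = 3·V_5 + 3·V_1 - 4  [with V_5=0, V_1=4]  = 8

8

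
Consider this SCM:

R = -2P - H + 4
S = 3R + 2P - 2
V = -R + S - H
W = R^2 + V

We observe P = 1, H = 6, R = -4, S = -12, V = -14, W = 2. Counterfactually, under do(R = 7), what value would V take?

do(R=7) replaces the equation R = -2P - H + 4 with the constant R = 7.
S = 3R + 2P - 2  [with R=7, P=1]  = 21
V = -R + S - H  [with R=7, S=21, H=6]  = 8

8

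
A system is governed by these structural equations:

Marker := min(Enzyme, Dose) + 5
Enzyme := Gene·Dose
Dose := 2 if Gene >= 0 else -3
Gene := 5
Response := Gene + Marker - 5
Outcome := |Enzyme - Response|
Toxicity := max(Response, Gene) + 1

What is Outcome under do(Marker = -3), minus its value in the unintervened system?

The intervention breaks the incoming arrows to Marker: Marker := min(Enzyme, Dose) + 5 no longer applies, and Marker = -3.
Dose = 2 if Gene >= 0 else -3  [with Gene=5]  = 2
Enzyme = Gene·Dose  [with Gene=5, Dose=2]  = 10
Response = Gene + Marker - 5  [with Gene=5, Marker=-3]  = -3
Outcome = |Enzyme - Response|  [with Enzyme=10, Response=-3]  = 13
Without intervention: Dose = 2 if Gene >= 0 else -3  [with Gene=5]  = 2; Enzyme = Gene·Dose  [with Gene=5, Dose=2]  = 10; Marker = min(Enzyme, Dose) + 5  [with Enzyme=10, Dose=2]  = 7; Response = Gene + Marker - 5  [with Gene=5, Marker=7]  = 7; Outcome = |Enzyme - Response|  [with Enzyme=10, Response=7]  = 3.
Change = 13 − 3 = 10.

10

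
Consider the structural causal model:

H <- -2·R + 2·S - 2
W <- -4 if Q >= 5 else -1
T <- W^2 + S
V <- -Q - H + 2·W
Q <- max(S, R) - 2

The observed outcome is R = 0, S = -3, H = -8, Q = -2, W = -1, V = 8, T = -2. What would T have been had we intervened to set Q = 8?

The intervention breaks the incoming arrows to Q: Q <- max(S, R) - 2 no longer applies, and Q = 8.
W = -4 if Q >= 5 else -1  [with Q=8]  = -4
T = W^2 + S  [with W=-4, S=-3]  = 13

13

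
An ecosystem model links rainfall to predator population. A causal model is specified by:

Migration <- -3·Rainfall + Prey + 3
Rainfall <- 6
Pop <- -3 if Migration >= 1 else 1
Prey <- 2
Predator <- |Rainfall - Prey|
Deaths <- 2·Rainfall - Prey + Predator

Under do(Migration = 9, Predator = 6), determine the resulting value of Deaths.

16

Under do(Migration = 9, Predator = 6), each intervened variable's structural equation is replaced by its fixed value.
Deaths = 2·Rainfall - Prey + Predator  [with Rainfall=6, Prey=2, Predator=6]  = 16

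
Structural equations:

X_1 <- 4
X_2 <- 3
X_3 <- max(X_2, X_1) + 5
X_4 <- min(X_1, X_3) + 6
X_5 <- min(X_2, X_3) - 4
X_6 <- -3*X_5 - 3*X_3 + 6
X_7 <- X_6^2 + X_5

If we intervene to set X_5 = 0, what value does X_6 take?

-21

The intervention breaks the incoming arrows to X_5: X_5 <- min(X_2, X_3) - 4 no longer applies, and X_5 = 0.
X_3 = max(X_2, X_1) + 5  [with X_2=3, X_1=4]  = 9
X_6 = -3*X_5 - 3*X_3 + 6  [with X_5=0, X_3=9]  = -21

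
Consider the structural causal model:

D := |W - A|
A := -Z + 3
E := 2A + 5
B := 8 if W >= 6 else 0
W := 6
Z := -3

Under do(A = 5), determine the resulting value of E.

The intervention breaks the incoming arrows to A: A := -Z + 3 no longer applies, and A = 5.
E = 2A + 5  [with A=5]  = 15

15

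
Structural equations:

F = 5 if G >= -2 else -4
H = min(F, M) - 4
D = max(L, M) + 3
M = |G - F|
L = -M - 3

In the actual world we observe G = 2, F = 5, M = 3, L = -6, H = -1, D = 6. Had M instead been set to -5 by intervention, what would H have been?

-9

do(M=-5) replaces the equation M = |G - F| with the constant M = -5.
F = 5 if G >= -2 else -4  [with G=2]  = 5
H = min(F, M) - 4  [with F=5, M=-5]  = -9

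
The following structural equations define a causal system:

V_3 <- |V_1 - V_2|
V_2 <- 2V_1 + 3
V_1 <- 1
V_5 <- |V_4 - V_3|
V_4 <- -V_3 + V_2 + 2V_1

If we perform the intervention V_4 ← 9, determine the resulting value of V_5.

Intervening sets V_4 = 9 and removes its equation (V_4 <- -V_3 + V_2 + 2V_1).
V_2 = 2V_1 + 3  [with V_1=1]  = 5
V_3 = |V_1 - V_2|  [with V_1=1, V_2=5]  = 4
V_5 = |V_4 - V_3|  [with V_4=9, V_3=4]  = 5

5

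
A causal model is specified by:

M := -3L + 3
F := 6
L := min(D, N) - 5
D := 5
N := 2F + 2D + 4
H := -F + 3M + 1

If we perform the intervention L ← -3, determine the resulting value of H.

Under do(L=-3), the mechanism L := min(D, N) - 5 is discarded; L is fixed at -3.
M = -3L + 3  [with L=-3]  = 12
H = -F + 3M + 1  [with F=6, M=12]  = 31

31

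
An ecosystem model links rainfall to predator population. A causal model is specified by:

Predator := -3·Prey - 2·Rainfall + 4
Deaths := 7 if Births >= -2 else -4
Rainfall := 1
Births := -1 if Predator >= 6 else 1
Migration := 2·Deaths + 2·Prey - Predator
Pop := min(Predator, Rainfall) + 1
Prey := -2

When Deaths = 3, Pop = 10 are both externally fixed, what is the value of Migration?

-6

Under do(Deaths = 3, Pop = 10), each intervened variable's structural equation is replaced by its fixed value.
Predator = -3·Prey - 2·Rainfall + 4  [with Prey=-2, Rainfall=1]  = 8
Migration = 2·Deaths + 2·Prey - Predator  [with Deaths=3, Prey=-2, Predator=8]  = -6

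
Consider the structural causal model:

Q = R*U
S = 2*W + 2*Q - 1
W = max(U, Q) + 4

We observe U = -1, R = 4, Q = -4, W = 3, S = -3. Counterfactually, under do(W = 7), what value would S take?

Intervening sets W = 7 and removes its equation (W = max(U, Q) + 4).
Q = R*U  [with R=4, U=-1]  = -4
S = 2*W + 2*Q - 1  [with W=7, Q=-4]  = 5

5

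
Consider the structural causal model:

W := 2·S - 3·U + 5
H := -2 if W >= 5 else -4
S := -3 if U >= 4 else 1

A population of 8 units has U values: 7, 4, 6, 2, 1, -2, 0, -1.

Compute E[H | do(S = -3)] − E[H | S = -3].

do(S=-3) breaks S's dependence on U. With S=-3 fixed, H across the units is -4, -4, -4, -4, -4, -2, -4, -4, mean -3.75.
E[H|S=-3] averages over only the 3 units with S=-3 (U = 7, 4, 6): H = -4, -4, -4, mean -4.
Difference = -3.75 − (-4) = 0.25.

0.25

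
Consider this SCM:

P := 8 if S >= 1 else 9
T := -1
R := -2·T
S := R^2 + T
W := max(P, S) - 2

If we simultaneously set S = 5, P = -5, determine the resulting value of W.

Setting S = 5, P = -5 by intervention discards those variables' equations.
W = max(P, S) - 2  [with P=-5, S=5]  = 3

3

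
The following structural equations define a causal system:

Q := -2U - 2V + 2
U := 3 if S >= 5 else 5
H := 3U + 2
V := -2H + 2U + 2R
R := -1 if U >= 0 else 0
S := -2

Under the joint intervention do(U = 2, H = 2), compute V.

Under do(U = 2, H = 2), each intervened variable's structural equation is replaced by its fixed value.
R = -1 if U >= 0 else 0  [with U=2]  = -1
V = -2H + 2U + 2R  [with H=2, U=2, R=-1]  = -2

-2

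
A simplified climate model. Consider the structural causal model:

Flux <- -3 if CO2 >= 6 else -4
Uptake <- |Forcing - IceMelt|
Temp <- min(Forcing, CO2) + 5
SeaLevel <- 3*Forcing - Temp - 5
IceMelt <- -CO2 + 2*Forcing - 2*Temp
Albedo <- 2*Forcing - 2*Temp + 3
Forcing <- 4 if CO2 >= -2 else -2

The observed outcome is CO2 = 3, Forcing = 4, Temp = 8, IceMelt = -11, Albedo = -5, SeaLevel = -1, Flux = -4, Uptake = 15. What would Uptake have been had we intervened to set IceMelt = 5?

do(IceMelt=5) replaces the equation IceMelt <- -CO2 + 2*Forcing - 2*Temp with the constant IceMelt = 5.
Forcing = 4 if CO2 >= -2 else -2  [with CO2=3]  = 4
Uptake = |Forcing - IceMelt|  [with Forcing=4, IceMelt=5]  = 1

1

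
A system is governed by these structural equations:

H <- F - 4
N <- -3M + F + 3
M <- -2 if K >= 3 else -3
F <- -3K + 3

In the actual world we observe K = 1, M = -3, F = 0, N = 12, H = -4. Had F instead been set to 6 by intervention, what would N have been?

The intervention breaks the incoming arrows to F: F <- -3K + 3 no longer applies, and F = 6.
M = -2 if K >= 3 else -3  [with K=1]  = -3
N = -3M + F + 3  [with M=-3, F=6]  = 18

18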